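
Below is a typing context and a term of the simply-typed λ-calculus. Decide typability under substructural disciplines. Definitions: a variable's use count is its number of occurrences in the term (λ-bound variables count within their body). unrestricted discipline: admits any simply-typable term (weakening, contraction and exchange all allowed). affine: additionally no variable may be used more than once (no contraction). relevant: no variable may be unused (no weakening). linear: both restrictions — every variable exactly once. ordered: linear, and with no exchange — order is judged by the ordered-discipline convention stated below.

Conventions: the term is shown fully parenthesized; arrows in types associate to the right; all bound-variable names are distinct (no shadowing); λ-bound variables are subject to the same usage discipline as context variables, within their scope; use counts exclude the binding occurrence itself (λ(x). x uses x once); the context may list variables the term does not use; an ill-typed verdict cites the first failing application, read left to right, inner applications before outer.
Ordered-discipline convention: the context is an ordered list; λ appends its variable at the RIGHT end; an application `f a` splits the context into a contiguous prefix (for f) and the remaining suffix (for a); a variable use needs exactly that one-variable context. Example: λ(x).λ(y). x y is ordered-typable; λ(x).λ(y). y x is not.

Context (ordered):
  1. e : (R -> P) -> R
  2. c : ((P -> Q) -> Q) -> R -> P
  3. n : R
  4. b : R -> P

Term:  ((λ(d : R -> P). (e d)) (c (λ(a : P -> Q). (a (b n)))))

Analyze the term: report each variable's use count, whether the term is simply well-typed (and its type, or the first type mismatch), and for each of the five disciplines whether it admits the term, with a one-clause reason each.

variable uses: e=1, c=1, n=1, b=1, d (λ-bound)=1, a (λ-bound)=1
uses in reading order: e, d, c, a, b, n
typing: the term checks, with type R
ordered: ✗ — needs exchange: uses follow e, d, c, a, b, n
linear: ✓ — exactly-once usage across e, c, n, b, d, a
affine: ✓ — none of e, c, n, b, d, a used more than once
relevant: ✓ — every one of e, c, n, b, d, a appears
unrestricted: ✓ — typability at R is all that's needed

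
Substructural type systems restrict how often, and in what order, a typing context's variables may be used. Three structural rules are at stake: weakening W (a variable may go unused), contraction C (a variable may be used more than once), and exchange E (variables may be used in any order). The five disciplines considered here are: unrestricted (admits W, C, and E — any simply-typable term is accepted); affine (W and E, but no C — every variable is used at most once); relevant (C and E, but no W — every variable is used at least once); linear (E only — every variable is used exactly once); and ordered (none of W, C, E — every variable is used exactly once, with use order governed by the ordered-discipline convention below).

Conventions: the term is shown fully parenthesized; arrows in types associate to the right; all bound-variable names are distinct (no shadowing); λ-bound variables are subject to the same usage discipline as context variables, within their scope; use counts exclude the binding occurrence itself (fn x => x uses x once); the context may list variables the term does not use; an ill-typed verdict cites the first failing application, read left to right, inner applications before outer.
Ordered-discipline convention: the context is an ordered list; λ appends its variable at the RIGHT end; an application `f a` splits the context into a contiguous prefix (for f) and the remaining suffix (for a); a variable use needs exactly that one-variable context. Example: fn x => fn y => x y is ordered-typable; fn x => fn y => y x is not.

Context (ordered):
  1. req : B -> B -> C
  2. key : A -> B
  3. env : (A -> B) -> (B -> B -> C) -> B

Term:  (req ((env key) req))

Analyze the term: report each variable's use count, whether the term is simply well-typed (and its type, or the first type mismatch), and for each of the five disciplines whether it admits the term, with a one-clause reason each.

use counts: req: 2, key: 1, env: 1
use order (left to right): req, env, key, req
typing: well-typed — term : B -> C
ordered: ✗ — req ×2 used more than once (contraction)
linear: ✗ — req ×2 used more than once (contraction)
affine: ✗ — req ×2 used more than once (contraction)
relevant: ✓ — every one of req, key, env appears
unrestricted: ✓ — typability at B -> C is all that's needed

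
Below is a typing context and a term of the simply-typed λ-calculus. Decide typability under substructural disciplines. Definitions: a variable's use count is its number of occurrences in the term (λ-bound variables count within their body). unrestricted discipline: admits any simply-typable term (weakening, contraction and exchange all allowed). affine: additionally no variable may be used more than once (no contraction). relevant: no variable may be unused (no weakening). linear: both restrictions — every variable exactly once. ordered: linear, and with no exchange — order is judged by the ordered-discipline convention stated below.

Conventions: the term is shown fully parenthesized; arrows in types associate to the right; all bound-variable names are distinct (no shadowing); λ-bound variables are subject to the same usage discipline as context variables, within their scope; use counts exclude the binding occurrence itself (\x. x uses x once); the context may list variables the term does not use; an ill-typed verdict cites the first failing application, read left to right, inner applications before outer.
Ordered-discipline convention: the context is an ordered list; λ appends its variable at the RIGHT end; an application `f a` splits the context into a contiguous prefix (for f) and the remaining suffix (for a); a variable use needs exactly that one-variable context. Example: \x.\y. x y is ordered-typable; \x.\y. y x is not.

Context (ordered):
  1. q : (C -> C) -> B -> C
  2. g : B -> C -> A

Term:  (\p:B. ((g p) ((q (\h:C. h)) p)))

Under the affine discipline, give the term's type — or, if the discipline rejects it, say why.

not well-typed under affine — needs contraction — p ×2
use counts: q: 1, g: 1, p (bound): 2, h (bound): 1
use order (left to right): g, p, q, h, p
typing: well-typed at B -> A
across the five disciplines: ordered ✗; linear ✗; affine ✗; relevant ✓; unrestricted ✓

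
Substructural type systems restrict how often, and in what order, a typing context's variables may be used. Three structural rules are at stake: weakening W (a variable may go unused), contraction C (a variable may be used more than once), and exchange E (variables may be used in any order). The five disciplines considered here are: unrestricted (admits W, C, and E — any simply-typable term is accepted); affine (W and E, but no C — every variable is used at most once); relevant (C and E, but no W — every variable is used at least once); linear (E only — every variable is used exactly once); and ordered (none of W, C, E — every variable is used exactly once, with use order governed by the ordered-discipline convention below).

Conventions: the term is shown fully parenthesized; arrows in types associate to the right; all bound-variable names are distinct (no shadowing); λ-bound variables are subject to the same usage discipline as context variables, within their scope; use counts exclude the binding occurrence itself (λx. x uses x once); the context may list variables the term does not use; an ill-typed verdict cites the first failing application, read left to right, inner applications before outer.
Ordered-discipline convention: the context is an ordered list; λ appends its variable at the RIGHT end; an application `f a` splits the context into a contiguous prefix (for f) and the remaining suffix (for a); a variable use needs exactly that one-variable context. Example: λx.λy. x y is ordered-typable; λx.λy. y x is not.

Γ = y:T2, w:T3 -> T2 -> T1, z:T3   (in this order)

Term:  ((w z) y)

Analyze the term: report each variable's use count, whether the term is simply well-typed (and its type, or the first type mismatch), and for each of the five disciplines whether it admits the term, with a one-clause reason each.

variable uses: y: 1×, w: 1×, z: 1×
use order (left to right): w, z, y
typing: the term checks, with type T1
ordered: ✗ — needs exchange: uses follow w, z, y
linear: ✓ — y, w, z: one use apiece
affine: ✓ — none of y, w, z used more than once
relevant: ✓ — at least one use each (y, w, z)
unrestricted: ✓ — typability at T1 is all that's needed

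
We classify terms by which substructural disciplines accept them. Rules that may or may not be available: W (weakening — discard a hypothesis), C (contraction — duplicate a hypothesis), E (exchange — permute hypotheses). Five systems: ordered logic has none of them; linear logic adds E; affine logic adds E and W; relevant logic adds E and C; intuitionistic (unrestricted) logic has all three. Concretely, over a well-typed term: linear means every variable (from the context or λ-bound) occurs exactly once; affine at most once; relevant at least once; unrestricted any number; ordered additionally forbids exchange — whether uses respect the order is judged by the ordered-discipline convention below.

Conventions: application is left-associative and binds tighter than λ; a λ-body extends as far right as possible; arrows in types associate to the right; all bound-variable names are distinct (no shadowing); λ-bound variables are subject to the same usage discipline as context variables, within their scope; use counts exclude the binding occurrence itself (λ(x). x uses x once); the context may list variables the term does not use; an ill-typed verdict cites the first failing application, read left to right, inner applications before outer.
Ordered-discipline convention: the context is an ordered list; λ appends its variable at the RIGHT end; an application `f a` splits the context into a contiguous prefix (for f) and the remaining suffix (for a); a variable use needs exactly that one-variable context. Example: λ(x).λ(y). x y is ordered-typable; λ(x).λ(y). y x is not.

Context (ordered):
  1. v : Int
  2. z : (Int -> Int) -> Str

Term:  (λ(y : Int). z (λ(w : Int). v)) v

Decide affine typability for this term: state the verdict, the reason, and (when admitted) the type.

no — v ×2 used more than once (contraction)
use counts: v: 2; z: 1; y (bound): 0; w (bound): 0
use order (left to right): z, v, v
typing: well-typed at Str
across the five disciplines: ordered ✗, linear ✗, affine ✗, relevant ✗, unrestricted ✓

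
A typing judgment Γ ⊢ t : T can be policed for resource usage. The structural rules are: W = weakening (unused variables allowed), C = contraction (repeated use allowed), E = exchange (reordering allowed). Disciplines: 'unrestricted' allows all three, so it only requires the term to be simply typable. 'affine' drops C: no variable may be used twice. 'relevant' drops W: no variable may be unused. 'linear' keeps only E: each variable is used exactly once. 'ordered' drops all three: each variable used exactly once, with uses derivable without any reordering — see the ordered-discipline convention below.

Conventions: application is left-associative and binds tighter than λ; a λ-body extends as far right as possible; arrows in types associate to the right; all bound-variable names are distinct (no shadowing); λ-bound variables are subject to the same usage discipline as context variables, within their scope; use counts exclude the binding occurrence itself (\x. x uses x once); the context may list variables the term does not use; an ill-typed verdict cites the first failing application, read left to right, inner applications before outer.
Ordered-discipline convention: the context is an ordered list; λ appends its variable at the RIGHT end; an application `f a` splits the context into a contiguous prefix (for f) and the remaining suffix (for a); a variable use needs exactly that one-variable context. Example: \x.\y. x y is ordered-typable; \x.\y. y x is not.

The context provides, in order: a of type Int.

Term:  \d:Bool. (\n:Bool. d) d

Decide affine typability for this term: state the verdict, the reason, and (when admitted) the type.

no — repeated use of d ×2
counts: a: 0; d [bound]: 2; n [bound]: 0
left-to-right use order: d, d
typing: the term checks, with type Bool -> Bool
summary: ordered ✗, linear ✗, affine ✗, relevant ✗, unrestricted ✓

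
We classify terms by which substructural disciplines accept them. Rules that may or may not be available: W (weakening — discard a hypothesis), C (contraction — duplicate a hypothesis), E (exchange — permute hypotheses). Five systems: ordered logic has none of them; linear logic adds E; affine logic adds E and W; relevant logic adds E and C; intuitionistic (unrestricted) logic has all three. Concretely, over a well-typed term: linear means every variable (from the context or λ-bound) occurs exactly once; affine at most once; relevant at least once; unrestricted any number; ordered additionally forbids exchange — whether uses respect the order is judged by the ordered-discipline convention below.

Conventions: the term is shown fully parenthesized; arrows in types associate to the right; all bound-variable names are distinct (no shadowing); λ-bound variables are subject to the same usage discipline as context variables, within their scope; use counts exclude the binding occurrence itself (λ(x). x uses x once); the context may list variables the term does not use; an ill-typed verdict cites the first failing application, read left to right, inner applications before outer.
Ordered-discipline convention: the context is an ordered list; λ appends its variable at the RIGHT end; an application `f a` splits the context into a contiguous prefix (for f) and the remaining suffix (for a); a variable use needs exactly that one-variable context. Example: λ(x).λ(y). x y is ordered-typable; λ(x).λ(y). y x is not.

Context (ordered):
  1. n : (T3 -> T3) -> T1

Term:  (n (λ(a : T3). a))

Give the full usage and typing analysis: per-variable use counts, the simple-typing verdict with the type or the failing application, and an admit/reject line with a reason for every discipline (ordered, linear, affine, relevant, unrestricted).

use counts: n ×1; a (λ-bound) ×1
uses in reading order: n, a
typing: well-typed — term : T1
ordered: ✓ — n, a once each; derivable with no W/C/E
linear: ✓ — single use per variable (n, a)
affine: ✓ — at most one use each (n, a)
relevant: ✓ — none of n, a goes unused
unrestricted: ✓ — simply typable at T1; W, C, E all held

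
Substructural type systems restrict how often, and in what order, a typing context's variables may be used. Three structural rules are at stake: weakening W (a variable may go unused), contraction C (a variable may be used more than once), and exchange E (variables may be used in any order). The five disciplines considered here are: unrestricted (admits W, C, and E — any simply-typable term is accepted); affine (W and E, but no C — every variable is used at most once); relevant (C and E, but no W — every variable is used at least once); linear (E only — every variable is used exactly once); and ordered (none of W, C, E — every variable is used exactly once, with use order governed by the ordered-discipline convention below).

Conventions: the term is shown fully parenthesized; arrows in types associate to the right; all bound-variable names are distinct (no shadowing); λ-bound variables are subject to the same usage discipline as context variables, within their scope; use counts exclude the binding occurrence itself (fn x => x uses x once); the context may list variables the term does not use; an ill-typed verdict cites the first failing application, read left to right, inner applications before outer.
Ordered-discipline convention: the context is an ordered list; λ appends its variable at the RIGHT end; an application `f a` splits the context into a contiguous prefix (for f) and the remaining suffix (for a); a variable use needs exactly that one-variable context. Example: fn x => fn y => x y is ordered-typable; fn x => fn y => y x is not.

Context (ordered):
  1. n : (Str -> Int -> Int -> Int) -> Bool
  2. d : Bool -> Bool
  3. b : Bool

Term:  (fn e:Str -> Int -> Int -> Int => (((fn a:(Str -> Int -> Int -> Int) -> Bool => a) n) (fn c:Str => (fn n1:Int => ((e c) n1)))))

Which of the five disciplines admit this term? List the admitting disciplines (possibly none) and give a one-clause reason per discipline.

admitting disciplines: affine, unrestricted
variable uses: n=1, d=0, b=0, e (λ-bound)=1, a (λ-bound)=1, c (λ-bound)=1, n1 (λ-bound)=1
left-to-right use order: a, n, e, c, n1
typing: well-typed — term : (Str -> Int -> Int -> Int) -> Bool
ordered: ✗, unused: d, b — weakening required
linear: ✗, unused: d, b — weakening required
affine: ✓, at most one use each (n, d, b, e, a, c, n1)
relevant: ✗, unused: d, b — weakening required
unrestricted: ✓, type-checks ((Str -> Int -> Int -> Int) -> Bool) and nothing is barred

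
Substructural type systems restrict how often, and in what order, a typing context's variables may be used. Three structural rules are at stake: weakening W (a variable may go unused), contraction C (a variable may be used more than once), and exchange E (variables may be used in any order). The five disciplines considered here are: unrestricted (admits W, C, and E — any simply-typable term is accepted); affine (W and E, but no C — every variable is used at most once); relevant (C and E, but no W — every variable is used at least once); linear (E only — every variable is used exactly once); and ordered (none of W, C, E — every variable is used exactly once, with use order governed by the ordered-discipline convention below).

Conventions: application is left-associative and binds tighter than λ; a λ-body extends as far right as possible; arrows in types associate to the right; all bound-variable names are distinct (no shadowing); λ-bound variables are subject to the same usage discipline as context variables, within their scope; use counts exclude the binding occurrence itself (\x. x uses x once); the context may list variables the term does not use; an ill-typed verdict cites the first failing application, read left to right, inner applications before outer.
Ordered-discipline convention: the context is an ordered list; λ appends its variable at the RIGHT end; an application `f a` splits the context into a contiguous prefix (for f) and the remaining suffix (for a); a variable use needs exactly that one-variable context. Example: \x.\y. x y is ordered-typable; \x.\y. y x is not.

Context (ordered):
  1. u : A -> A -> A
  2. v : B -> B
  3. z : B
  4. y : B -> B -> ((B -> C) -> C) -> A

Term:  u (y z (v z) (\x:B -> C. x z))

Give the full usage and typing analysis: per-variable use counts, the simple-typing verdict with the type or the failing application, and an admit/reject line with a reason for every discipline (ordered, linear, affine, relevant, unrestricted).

variable uses: u: 1, v: 1, z: 3, y: 1, x (λ-bound): 1
left-to-right use order: u, y, z, v, z, x, z
typing: well-typed at A -> A
ordered: ✗ — needs contraction — z ×3
linear: ✗ — needs contraction — z ×3
affine: ✗ — needs contraction — z ×3
relevant: ✓ — at least one use each (u, v, z, y, x)
unrestricted: ✓ — typability at A -> A is all that's needed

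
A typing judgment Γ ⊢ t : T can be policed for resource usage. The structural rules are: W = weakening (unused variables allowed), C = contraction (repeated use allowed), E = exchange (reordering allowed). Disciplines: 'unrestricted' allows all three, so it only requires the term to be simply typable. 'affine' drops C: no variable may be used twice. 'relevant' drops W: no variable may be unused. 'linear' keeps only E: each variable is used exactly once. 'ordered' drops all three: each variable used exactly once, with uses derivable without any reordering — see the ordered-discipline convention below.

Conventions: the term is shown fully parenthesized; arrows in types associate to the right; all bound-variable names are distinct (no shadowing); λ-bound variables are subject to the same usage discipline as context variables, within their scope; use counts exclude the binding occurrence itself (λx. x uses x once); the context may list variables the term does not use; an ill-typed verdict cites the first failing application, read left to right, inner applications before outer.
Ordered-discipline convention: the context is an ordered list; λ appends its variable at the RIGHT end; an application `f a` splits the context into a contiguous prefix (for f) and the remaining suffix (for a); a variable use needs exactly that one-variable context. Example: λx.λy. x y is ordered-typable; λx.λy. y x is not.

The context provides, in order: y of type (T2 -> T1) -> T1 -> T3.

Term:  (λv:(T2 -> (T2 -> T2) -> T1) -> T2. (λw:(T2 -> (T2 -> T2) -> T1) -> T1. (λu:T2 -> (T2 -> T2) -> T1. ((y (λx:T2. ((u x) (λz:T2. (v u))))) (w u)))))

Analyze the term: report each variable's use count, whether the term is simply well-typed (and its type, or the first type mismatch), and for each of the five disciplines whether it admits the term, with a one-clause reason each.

counts: y ×1, v (λ-bound) ×1, w (λ-bound) ×1, u (λ-bound) ×3, x (λ-bound) ×1, z (λ-bound) ×0
uses in reading order: y, u, x, v, u, w, u
typing: well-typed — term : ((T2 -> (T2 -> T2) -> T1) -> T2) -> ((T2 -> (T2 -> T2) -> T1) -> T1) -> (T2 -> (T2 -> T2) -> T1) -> T3
ordered: ✗, u ×3 used more than once (contraction); z left unused
linear: ✗, u ×3 used more than once (contraction); z left unused
affine: ✗, u ×3 used more than once (contraction)
relevant: ✗, z left unused
unrestricted: ✓, typability at ((T2 -> (T2 -> T2) -> T1) -> T2) -> ((T2 -> (T2 -> T2) -> T1) -> T1) -> (T2 -> (T2 -> T2) -> T1) -> T3 is all that's needed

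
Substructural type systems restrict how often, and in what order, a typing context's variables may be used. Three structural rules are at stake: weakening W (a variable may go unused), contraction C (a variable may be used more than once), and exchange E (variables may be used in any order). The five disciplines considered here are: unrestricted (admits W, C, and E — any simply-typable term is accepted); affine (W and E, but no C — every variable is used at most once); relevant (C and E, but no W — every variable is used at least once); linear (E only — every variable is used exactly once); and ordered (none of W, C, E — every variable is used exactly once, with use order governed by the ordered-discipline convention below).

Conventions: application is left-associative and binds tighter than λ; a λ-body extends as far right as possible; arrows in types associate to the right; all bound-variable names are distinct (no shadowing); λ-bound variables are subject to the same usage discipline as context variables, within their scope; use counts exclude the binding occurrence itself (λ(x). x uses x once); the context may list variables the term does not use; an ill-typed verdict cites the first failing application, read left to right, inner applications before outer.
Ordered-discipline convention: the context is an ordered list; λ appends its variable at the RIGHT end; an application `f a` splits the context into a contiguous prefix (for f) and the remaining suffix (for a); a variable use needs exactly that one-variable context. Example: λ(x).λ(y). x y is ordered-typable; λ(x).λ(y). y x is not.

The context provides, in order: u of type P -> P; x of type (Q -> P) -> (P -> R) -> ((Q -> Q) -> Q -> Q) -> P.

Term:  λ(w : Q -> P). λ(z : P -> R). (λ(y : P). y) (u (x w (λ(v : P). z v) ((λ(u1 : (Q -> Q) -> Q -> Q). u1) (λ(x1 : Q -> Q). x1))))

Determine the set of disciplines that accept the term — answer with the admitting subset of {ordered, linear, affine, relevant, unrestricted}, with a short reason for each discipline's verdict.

accepted by: ordered, linear, affine, relevant, unrestricted
counts: u: 1; x: 1; w (bound): 1; z (bound): 1; y (bound): 1; v (bound): 1; u1 (bound): 1; x1 (bound): 1
left-to-right use order: y, u, x, w, z, v, u1, x1
typing: ✓ — (Q -> P) -> (P -> R) -> P
ordered: ✓ — u, x, w, z, y, v, u1, x1: once each, no exchange needed
linear: ✓ — exactly-once usage across u, x, w, z, y, v, u1, x1
affine: ✓ — none of u, x, w, z, y, v, u1, x1 used more than once
relevant: ✓ — u, x, w, z, y, v, u1, x1: all used, weakening unneeded
unrestricted: ✓ — typability at (Q -> P) -> (P -> R) -> P is all that's needed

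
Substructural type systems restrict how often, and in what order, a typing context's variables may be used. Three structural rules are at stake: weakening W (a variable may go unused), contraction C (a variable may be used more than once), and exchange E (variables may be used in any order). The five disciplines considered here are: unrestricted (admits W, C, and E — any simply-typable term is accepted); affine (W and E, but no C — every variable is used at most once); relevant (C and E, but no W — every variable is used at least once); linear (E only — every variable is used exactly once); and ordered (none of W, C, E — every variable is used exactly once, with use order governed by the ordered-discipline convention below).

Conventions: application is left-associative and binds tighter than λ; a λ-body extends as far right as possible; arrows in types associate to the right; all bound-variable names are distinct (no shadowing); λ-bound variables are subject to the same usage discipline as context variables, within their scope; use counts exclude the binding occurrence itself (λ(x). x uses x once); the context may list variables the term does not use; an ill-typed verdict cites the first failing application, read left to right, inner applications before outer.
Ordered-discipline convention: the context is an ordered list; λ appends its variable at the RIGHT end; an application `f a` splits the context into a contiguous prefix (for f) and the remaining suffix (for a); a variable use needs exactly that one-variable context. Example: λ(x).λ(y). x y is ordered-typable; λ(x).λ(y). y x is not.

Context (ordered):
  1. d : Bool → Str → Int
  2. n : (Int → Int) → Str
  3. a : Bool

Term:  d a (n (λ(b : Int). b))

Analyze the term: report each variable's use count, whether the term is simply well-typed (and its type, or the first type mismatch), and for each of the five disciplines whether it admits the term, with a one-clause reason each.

variable uses: d: 1; n: 1; a: 1; b [bound]: 1
left-to-right use order: d, a, n, b
typing: the term checks, with type Int
ordered ✗ (no ordered split (uses run d, a, n, b))
linear ✓ (exactly-once usage across d, n, a, b)
affine ✓ (d, n, a, b: no repeats, contraction unneeded)
relevant ✓ (d, n, a, b: all used, weakening unneeded)
unrestricted ✓ (typability at Int is all that's needed)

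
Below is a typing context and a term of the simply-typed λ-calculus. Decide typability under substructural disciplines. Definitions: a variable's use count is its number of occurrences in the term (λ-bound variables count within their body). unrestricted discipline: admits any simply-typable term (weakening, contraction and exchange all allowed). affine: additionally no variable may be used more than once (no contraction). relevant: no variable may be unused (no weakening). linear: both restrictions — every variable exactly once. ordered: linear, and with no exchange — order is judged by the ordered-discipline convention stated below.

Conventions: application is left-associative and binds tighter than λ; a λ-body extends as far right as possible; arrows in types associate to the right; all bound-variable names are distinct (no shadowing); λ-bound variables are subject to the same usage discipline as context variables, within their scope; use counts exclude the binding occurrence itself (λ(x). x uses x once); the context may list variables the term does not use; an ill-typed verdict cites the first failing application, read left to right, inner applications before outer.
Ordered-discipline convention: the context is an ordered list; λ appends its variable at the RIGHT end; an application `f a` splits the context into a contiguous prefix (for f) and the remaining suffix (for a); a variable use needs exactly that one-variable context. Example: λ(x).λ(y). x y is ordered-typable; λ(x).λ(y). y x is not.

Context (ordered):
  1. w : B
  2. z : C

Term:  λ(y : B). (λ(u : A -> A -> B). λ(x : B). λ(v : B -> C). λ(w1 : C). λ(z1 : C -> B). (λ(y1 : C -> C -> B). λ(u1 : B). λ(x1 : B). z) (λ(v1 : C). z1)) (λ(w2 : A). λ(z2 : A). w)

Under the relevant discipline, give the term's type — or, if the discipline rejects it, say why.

not well-typed under relevant — needs weakening: y, u, x, v, w1, y1, u1, x1, v1, w2, z2 unused
counts: w: 1; z: 1; y [bound]: 0; u [bound]: 0; x [bound]: 0; v [bound]: 0; w1 [bound]: 0; z1 [bound]: 1; y1 [bound]: 0; u1 [bound]: 0; x1 [bound]: 0; v1 [bound]: 0; w2 [bound]: 0; z2 [bound]: 0
order of uses: z, z1, w
typing: the term checks, with type B -> B -> (B -> C) -> C -> (C -> B) -> B -> B -> C
summary: ordered ✗, linear ✗, affine ✓, relevant ✗, unrestricted ✓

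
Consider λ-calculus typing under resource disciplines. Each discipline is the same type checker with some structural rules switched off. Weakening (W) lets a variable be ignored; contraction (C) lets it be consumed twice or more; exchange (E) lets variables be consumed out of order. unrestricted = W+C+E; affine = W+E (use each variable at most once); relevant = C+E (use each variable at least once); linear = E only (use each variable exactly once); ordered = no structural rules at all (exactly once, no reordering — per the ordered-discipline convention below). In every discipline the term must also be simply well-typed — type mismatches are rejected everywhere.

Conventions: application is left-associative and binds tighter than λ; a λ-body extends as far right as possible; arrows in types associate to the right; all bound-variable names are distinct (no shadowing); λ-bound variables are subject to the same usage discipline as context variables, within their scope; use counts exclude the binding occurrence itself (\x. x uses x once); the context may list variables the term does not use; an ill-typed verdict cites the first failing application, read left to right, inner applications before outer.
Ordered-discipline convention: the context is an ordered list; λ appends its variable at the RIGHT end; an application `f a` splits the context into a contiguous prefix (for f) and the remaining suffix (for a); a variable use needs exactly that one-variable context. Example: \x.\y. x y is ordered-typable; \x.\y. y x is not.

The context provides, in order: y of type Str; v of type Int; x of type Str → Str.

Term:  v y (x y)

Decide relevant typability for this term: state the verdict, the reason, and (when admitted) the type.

no — a type mismatch blocks all five
counts: y: 2, v: 1, x: 1
use order (left to right): v, y, x, y
typing: ill-typed: can't apply a value of type Int
summary: ordered ✗ · linear ✗ · affine ✗ · relevant ✗ · unrestricted ✗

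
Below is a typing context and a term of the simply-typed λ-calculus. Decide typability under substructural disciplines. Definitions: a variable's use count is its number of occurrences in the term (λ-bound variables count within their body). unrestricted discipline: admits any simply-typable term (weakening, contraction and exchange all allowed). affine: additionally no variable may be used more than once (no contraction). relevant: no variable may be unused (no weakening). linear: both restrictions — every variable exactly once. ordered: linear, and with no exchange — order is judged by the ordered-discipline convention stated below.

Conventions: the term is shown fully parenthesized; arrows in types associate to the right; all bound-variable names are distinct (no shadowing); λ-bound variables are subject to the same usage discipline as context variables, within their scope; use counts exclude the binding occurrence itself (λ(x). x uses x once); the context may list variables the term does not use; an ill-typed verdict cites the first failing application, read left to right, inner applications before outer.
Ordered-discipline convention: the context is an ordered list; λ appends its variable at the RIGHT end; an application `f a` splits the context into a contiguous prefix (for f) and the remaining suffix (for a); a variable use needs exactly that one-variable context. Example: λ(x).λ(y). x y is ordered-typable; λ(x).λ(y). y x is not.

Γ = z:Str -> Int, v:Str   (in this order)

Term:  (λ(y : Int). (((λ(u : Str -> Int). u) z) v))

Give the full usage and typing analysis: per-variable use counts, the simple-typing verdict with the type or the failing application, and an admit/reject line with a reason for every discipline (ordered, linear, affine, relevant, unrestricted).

counts: z=1, v=1, y [bound]=0, u [bound]=1
order of uses: u, z, v
typing: the term checks, with type Int -> Int
ordered: ✗, unused: y — weakening required
linear: ✗, unused: y — weakening required
affine: ✓, at most one use each (z, v, y, u)
relevant: ✗, unused: y — weakening required
unrestricted: ✓, simply typable at Int -> Int; W, C, E all held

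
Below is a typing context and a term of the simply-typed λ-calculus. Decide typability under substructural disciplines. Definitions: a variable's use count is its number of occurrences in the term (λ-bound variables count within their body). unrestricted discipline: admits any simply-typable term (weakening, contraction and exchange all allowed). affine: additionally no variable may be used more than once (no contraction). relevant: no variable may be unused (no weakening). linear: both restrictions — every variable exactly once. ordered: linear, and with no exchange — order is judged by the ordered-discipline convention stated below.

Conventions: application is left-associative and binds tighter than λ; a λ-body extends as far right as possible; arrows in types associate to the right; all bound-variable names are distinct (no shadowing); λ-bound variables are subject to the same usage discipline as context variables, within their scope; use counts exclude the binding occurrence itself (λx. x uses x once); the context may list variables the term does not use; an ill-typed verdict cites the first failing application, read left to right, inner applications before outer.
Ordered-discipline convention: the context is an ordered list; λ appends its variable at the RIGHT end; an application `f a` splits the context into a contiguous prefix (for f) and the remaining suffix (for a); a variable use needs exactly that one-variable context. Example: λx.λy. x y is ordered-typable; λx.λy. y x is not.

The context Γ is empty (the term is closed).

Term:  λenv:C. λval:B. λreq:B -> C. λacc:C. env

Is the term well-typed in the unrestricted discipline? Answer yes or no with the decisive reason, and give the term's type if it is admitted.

yes — typability at C -> B -> (B -> C) -> C -> C is all that's needed; term : C -> B -> (B -> C) -> C -> C
counts: env (λ-bound): 1×, val (λ-bound): 0×, req (λ-bound): 0×, acc (λ-bound): 0×
uses in reading order: env
typing: ✓ — C -> B -> (B -> C) -> C -> C
across the five disciplines: ordered ✗; linear ✗; affine ✓; relevant ✗; unrestricted ✓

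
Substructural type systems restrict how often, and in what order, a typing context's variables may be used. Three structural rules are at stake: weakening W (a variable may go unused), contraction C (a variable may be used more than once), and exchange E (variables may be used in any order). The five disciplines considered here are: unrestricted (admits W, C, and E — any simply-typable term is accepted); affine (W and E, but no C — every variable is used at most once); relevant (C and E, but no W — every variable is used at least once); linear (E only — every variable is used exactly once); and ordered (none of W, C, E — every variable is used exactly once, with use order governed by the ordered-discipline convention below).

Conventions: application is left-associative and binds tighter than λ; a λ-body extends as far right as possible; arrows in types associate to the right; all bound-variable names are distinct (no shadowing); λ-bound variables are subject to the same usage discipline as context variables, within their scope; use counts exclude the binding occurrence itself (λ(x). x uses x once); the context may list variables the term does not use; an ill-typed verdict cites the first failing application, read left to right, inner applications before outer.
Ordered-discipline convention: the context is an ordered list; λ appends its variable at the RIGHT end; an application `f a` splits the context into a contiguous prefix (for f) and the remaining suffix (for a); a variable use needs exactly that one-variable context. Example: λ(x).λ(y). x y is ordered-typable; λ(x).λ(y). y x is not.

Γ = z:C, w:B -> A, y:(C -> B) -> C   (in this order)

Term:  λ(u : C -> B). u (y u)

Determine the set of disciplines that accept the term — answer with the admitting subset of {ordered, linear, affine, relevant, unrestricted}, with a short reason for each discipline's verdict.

admitted by: unrestricted
use counts: z: 0×; w: 0×; y: 1×; u (λ-bound): 2×
use order (left to right): u, y, u
typing: ✓ — (C -> B) -> B
ordered: ✗ — uses contraction: u ×2; z, w left unused
linear: ✗ — uses contraction: u ×2; z, w left unused
affine: ✗ — uses contraction: u ×2
relevant: ✗ — z, w left unused
unrestricted: ✓ — simply typable at (C -> B) -> B; W, C, E all held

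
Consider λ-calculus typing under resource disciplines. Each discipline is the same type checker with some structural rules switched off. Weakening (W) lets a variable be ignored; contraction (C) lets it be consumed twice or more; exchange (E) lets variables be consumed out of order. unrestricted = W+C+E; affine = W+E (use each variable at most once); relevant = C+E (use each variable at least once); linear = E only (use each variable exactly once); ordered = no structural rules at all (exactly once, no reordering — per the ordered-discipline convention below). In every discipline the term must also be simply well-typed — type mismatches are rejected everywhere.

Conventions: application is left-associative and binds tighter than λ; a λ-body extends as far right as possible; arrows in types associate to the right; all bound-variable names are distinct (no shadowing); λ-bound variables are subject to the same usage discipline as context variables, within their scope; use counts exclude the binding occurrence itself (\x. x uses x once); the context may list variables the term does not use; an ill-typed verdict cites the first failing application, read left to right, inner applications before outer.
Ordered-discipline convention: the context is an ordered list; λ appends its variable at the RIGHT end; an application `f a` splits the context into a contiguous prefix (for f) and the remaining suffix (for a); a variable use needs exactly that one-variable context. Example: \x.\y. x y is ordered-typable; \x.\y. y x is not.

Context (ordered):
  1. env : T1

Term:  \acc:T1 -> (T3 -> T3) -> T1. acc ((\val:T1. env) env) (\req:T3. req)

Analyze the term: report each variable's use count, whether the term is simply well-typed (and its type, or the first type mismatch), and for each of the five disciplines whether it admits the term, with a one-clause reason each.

variable uses: env: 2×, acc [bound]: 1×, val [bound]: 0×, req [bound]: 1×
order of uses: acc, env, env, req
typing: ✓ — (T1 -> (T3 -> T3) -> T1) -> T1
ordered ✗ (needs contraction — env ×2; needs weakening: val unused)
linear ✗ (needs contraction — env ×2; needs weakening: val unused)
affine ✗ (needs contraction — env ×2)
relevant ✗ (needs weakening: val unused)
unrestricted ✓ (typability at (T1 -> (T3 -> T3) -> T1) -> T1 is all that's needed)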